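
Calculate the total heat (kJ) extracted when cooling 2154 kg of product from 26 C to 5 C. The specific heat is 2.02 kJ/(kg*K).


dT = 26 - (5) = 21 K
Q = m * cp * dT = 2154 * 2.02 * 21
Q = 91373 kJ

91373


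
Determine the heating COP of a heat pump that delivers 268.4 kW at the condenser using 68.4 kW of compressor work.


COP_hp = Q_cond / W
COP_hp = 268.4 / 68.4
COP_hp = 3.924

3.924


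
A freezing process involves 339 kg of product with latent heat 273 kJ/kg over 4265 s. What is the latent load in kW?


Q_lat = m * h_fg / t
Q_lat = 339 * 273 / 4265
Q_lat = 21.7 kW

21.7


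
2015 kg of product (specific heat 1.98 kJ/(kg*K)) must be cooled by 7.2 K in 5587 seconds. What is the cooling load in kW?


Q = m * cp * dT / t
Q = 2015 * 1.98 * 7.2 / 5587
Q = 5.142 kW

5.142


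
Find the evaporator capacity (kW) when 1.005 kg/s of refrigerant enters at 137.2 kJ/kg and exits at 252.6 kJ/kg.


dh = 252.6 - 137.2 = 115.4 kJ/kg
Q_evap = m_dot * dh = 1.005 * 115.4
Q_evap = 115.98 kW

115.98


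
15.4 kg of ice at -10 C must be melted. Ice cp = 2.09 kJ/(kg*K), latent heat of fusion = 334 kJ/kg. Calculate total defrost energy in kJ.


Sensible heat = cp * dT = 2.09 * 10 = 20.9 kJ/kg
Total per kg = 20.9 + 334 = 354.9 kJ/kg
Q = m * total = 15.4 * 354.9
Q = 5465.5 kJ

5465.5


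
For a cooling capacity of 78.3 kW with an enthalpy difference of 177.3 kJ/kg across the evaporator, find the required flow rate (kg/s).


m_dot = Q / dh
m_dot = 78.3 / 177.3
m_dot = 0.4416 kg/s

0.4416


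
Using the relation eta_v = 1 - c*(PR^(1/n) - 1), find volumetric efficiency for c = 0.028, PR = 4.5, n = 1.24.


PR^(1/n) = 4.5^(1/1.24) = 3.36344465
eta_v = 1 - 0.028 * (3.36344465 - 1)
eta_v = 0.9338

0.9338


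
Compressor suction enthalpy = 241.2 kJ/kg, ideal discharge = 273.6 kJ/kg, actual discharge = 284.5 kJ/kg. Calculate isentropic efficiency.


dh_ideal = 273.6 - 241.2 = 32.4 kJ/kg
dh_actual = 284.5 - 241.2 = 43.3 kJ/kg
eta_s = dh_ideal / dh_actual = 32.4 / 43.3
eta_s = 0.7483

0.7483


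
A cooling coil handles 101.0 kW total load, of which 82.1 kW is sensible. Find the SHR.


SHR = Q_sensible / Q_total
SHR = 82.1 / 101.0
SHR = 0.813

0.813


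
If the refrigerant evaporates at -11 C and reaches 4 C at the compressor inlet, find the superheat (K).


Superheat = T_suction - T_evap
Superheat = 4 - (-11)
Superheat = 15 K

15


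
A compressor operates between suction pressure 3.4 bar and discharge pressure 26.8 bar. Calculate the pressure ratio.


PR = P_high / P_low
PR = 26.8 / 3.4
PR = 7.882

7.882


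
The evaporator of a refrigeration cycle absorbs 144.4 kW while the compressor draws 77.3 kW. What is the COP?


COP = Q_evap / W
COP = 144.4 / 77.3
COP = 1.868

1.868


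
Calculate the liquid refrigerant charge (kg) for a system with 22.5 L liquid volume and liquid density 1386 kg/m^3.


Charge = V * rho / 1000
Charge = 22.5 * 1386 / 1000
Charge = 31.19 kg

31.19


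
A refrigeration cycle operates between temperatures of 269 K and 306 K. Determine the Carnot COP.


dT = 306 - 269 = 37 K
COP_carnot = T_cold / dT = 269 / 37
COP_carnot = 7.27

7.27


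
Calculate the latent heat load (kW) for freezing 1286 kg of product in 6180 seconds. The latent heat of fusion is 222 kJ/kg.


Q_lat = m * h_fg / t
Q_lat = 1286 * 222 / 6180
Q_lat = 46.2 kW

46.2


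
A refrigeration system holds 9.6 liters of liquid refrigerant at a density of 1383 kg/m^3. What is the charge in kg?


Charge = V * rho / 1000
Charge = 9.6 * 1383 / 1000
Charge = 13.28 kg

13.28


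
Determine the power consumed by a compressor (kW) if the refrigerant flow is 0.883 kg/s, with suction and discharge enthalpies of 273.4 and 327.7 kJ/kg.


dh = 327.7 - 273.4 = 54.3 kJ/kg
W = m_dot * dh = 0.883 * 54.3 = 47.95 kW

47.95


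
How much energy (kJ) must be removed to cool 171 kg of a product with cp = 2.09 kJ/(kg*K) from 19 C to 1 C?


dT = 19 - (1) = 18 K
Q = m * cp * dT = 171 * 2.09 * 18
Q = 6433 kJ

6433


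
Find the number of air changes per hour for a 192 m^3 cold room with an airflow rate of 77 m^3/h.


ACH = flow / volume
ACH = 77 / 192
ACH = 0.401

0.401


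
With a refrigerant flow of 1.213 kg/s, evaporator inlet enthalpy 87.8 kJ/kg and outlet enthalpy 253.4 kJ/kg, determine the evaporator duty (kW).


dh = 253.4 - 87.8 = 165.6 kJ/kg
Q_evap = m_dot * dh = 1.213 * 165.6
Q_evap = 200.87 kW

200.87


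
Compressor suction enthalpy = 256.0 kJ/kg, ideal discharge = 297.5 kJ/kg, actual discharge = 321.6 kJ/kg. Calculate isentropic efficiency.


dh_ideal = 297.5 - 256.0 = 41.5 kJ/kg
dh_actual = 321.6 - 256.0 = 65.6 kJ/kg
eta_s = dh_ideal / dh_actual = 41.5 / 65.6
eta_s = 0.6326

0.6326


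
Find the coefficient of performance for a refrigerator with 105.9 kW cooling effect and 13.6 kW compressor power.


COP = Q_evap / W
COP = 105.9 / 13.6
COP = 7.787

7.787


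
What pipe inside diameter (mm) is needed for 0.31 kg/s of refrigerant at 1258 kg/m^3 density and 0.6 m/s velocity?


A = m_dot / (rho * v) = 0.31 / (1258 * 0.6) = 0.0004107048225 m^2
d = sqrt(4*A/pi) * 1000
d = 22.9 mm

22.9


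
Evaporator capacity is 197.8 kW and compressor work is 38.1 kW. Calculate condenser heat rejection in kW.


Q_cond = Q_evap + W
Q_cond = 197.8 + 38.1
Q_cond = 235.9 kW

235.9


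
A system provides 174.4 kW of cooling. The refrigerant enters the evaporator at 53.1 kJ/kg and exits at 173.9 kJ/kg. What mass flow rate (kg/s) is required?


dh = 173.9 - 53.1 = 120.8 kJ/kg
m_dot = Q / dh = 174.4 / 120.8 = 1.4437 kg/s

1.4437


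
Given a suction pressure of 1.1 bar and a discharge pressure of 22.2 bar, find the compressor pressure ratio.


PR = P_high / P_low
PR = 22.2 / 1.1
PR = 20.182

20.182


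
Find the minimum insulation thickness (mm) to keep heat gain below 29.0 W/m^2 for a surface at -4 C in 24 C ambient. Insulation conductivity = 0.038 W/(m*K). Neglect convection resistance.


dT = 24 - (-4) = 28 K
thickness = k * dT / q_max * 1000
thickness = 0.038 * 28 / 29.0 * 1000
thickness = 36.7 mm

36.7


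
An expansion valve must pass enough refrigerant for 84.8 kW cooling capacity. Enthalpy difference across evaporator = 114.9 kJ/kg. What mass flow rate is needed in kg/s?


m_dot = Q / dh
m_dot = 84.8 / 114.9
m_dot = 0.738 kg/s

0.738


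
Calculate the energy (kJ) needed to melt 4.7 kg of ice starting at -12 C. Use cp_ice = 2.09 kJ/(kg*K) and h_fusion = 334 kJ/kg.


Sensible heat = cp * dT = 2.09 * 12 = 25.08 kJ/kg
Total per kg = 25.08 + 334 = 359.08 kJ/kg
Q = m * total = 4.7 * 359.08
Q = 1687.7 kJ

1687.7


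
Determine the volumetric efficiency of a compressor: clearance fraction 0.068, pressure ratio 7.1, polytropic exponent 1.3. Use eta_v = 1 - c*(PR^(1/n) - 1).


PR^(1/n) = 7.1^(1/1.3) = 4.51662584
eta_v = 1 - 0.068 * (4.51662584 - 1)
eta_v = 0.7609

0.7609


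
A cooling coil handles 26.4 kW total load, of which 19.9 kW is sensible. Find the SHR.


SHR = Q_sensible / Q_total
SHR = 19.9 / 26.4
SHR = 0.754

0.754


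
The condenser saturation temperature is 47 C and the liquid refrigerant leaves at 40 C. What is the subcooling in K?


Subcooling = T_cond - T_liquid
Subcooling = 47 - 40
Subcooling = 7 K

7


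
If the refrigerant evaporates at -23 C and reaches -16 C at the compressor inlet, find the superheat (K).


Superheat = T_suction - T_evap
Superheat = -16 - (-23)
Superheat = 7 K

7


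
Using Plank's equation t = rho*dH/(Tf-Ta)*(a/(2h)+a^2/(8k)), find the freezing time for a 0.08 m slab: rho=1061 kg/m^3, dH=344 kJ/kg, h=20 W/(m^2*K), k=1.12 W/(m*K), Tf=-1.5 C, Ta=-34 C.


dT = -1.5 - (-34) = 32.5 K
term1 = a/(2h) = 0.08/(2*20) = 0.002
term2 = a^2/(8k) = 0.08^2/(8*1.12) = 0.0007142857143
t = rho*dH*1000/dT * (term1 + term2)
t = 1061*344*1000/32.5 * (0.002 + 0.0007142857143)
t = 30482 s

30482


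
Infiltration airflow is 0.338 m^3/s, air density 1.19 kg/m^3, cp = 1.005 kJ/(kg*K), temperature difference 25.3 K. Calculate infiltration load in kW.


Q = V_dot * rho * cp * dT
Q = 0.338 * 1.19 * 1.005 * 25.3
Q = 10.227 kW

10.227


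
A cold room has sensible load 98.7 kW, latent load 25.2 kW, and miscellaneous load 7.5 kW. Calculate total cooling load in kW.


Q_total = Q_s + Q_l + Q_misc
Q_total = 98.7 + 25.2 + 7.5
Q_total = 131.4 kW

131.4


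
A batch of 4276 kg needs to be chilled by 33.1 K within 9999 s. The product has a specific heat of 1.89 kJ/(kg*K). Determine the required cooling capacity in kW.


Q = m * cp * dT / t
Q = 4276 * 1.89 * 33.1 / 9999
Q = 26.753 kW

26.753


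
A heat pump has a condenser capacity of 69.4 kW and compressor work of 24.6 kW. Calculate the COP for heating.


COP_hp = Q_cond / W
COP_hp = 69.4 / 24.6
COP_hp = 2.821

2.821


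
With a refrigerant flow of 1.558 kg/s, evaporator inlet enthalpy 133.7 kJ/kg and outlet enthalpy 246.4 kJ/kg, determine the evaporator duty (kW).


dh = 246.4 - 133.7 = 112.7 kJ/kg
Q_evap = m_dot * dh = 1.558 * 112.7
Q_evap = 175.59 kW

175.59


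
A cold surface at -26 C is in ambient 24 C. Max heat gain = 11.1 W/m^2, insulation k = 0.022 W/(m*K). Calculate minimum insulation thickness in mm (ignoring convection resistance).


dT = 24 - (-26) = 50 K
thickness = k * dT / q_max * 1000
thickness = 0.022 * 50 / 11.1 * 1000
thickness = 99.1 mm

99.1


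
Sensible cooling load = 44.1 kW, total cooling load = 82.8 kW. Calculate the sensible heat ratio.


SHR = Q_sensible / Q_total
SHR = 44.1 / 82.8
SHR = 0.533

0.533


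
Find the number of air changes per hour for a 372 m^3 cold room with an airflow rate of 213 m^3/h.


ACH = flow / volume
ACH = 213 / 372
ACH = 0.573

0.573


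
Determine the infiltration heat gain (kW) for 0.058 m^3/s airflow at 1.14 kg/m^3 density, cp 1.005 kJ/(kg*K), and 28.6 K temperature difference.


Q = V_dot * rho * cp * dT
Q = 0.058 * 1.14 * 1.005 * 28.6
Q = 1.9 kW

1.9


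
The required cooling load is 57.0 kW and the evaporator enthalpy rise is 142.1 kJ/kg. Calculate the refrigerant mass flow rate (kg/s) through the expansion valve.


m_dot = Q / dh
m_dot = 57.0 / 142.1
m_dot = 0.4011 kg/s

0.4011


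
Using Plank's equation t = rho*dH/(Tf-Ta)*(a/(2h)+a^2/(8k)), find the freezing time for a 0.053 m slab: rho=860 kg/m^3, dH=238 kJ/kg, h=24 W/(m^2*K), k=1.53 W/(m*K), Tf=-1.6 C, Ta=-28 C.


dT = -1.6 - (-28) = 26.4 K
term1 = a/(2h) = 0.053/(2*24) = 0.001104166667
term2 = a^2/(8k) = 0.053^2/(8*1.53) = 0.0002294934641
t = rho*dH*1000/dT * (term1 + term2)
t = 860*238*1000/26.4 * (0.001104166667 + 0.0002294934641)
t = 10340 s

10340


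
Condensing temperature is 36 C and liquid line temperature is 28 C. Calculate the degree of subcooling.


Subcooling = T_cond - T_liquid
Subcooling = 36 - 28
Subcooling = 8 K

8


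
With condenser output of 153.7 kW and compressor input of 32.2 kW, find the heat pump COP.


COP_hp = Q_cond / W
COP_hp = 153.7 / 32.2
COP_hp = 4.773

4.773


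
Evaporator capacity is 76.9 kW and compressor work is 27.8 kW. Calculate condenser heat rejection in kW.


Q_cond = Q_evap + W
Q_cond = 76.9 + 27.8
Q_cond = 104.7 kW

104.7


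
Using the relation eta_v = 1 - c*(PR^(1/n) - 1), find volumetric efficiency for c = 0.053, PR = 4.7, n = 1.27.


PR^(1/n) = 4.7^(1/1.27) = 3.38229055
eta_v = 1 - 0.053 * (3.38229055 - 1)
eta_v = 0.8737

0.8737


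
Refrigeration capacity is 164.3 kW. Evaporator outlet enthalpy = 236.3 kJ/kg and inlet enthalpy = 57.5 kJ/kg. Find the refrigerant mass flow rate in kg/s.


dh = 236.3 - 57.5 = 178.8 kJ/kg
m_dot = Q / dh = 164.3 / 178.8 = 0.9189 kg/s

0.9189


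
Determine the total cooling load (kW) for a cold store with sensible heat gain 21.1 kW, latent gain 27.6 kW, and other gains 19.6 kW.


Q_total = Q_s + Q_l + Q_misc
Q_total = 21.1 + 27.6 + 19.6
Q_total = 68.3 kW

68.3


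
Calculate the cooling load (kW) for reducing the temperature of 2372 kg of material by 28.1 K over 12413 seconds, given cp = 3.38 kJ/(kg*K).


Q = m * cp * dT / t
Q = 2372 * 3.38 * 28.1 / 12413
Q = 18.149 kW

18.149


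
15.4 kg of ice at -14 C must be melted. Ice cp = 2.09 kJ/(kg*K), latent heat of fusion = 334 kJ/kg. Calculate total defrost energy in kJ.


Sensible heat = cp * dT = 2.09 * 14 = 29.26 kJ/kg
Total per kg = 29.26 + 334 = 363.26 kJ/kg
Q = m * total = 15.4 * 363.26
Q = 5594.2 kJ

5594.2


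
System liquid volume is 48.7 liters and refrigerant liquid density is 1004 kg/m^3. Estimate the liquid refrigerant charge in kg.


Charge = V * rho / 1000
Charge = 48.7 * 1004 / 1000
Charge = 48.89 kg

48.89


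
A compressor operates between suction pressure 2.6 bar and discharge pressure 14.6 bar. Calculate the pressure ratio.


PR = P_high / P_low
PR = 14.6 / 2.6
PR = 5.615

5.615


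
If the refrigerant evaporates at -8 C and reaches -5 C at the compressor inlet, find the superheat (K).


Superheat = T_suction - T_evap
Superheat = -5 - (-8)
Superheat = 3 K

3


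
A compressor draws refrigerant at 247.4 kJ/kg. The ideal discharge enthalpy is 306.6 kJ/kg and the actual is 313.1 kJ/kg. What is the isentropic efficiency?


dh_ideal = 306.6 - 247.4 = 59.2 kJ/kg
dh_actual = 313.1 - 247.4 = 65.7 kJ/kg
eta_s = dh_ideal / dh_actual = 59.2 / 65.7
eta_s = 0.9011

0.9011


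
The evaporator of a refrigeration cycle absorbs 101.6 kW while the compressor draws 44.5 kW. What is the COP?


COP = Q_evap / W
COP = 101.6 / 44.5
COP = 2.283

2.283


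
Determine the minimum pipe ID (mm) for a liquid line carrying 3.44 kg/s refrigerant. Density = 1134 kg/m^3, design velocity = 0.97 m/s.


A = m_dot / (rho * v) = 3.44 / (1134 * 0.97) = 0.003127329588 m^2
d = sqrt(4*A/pi) * 1000
d = 63.1 mm

63.1


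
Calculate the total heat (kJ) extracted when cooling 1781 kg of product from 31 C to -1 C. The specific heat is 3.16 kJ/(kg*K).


dT = 31 - (-1) = 32 K
Q = m * cp * dT = 1781 * 3.16 * 32
Q = 180095 kJ

180095


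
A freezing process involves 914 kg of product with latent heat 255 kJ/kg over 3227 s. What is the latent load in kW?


Q_lat = m * h_fg / t
Q_lat = 914 * 255 / 3227
Q_lat = 72.22 kW

72.22


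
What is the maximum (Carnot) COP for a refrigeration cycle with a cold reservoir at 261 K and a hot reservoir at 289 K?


dT = 289 - 261 = 28 K
COP_carnot = T_cold / dT = 261 / 28
COP_carnot = 9.321

9.321


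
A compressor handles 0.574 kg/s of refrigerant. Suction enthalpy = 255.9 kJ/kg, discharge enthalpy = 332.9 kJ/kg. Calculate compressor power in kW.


dh = 332.9 - 255.9 = 77.0 kJ/kg
W = m_dot * dh = 0.574 * 77.0 = 44.2 kW

44.2


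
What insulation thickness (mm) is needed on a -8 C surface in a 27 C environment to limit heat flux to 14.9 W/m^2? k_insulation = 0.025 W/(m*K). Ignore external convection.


dT = 27 - (-8) = 35 K
thickness = k * dT / q_max * 1000
thickness = 0.025 * 35 / 14.9 * 1000
thickness = 58.7 mm

58.7


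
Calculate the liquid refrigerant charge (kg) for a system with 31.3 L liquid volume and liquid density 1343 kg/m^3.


Charge = V * rho / 1000
Charge = 31.3 * 1343 / 1000
Charge = 42.04 kg

42.04


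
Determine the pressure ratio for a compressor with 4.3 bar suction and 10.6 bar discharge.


PR = P_high / P_low
PR = 10.6 / 4.3
PR = 2.465

2.465


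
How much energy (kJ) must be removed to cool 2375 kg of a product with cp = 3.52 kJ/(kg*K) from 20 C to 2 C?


dT = 20 - (2) = 18 K
Q = m * cp * dT = 2375 * 3.52 * 18
Q = 150480 kJ

150480


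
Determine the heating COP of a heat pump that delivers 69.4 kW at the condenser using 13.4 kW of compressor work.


COP_hp = Q_cond / W
COP_hp = 69.4 / 13.4
COP_hp = 5.179

5.179


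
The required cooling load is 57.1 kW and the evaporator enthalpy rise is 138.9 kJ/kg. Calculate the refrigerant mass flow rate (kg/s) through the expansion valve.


m_dot = Q / dh
m_dot = 57.1 / 138.9
m_dot = 0.4111 kg/s

0.4111


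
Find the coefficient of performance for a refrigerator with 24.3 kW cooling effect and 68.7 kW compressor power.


COP = Q_evap / W
COP = 24.3 / 68.7
COP = 0.354

0.354


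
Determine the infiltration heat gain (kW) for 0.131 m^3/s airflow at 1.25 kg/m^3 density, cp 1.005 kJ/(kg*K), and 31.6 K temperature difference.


Q = V_dot * rho * cp * dT
Q = 0.131 * 1.25 * 1.005 * 31.6
Q = 5.2 kW

5.2


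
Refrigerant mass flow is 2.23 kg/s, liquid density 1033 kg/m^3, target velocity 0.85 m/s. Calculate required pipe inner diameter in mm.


A = m_dot / (rho * v) = 2.23 / (1033 * 0.85) = 0.002539718695 m^2
d = sqrt(4*A/pi) * 1000
d = 56.9 mm

56.9


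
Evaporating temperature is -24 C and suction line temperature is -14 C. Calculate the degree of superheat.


Superheat = T_suction - T_evap
Superheat = -14 - (-24)
Superheat = 10 K

10


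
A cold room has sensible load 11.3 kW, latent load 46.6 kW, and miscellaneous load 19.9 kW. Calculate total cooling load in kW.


Q_total = Q_s + Q_l + Q_misc
Q_total = 11.3 + 46.6 + 19.9
Q_total = 77.8 kW

77.8


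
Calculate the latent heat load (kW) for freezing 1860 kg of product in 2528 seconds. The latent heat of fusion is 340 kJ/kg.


Q_lat = m * h_fg / t
Q_lat = 1860 * 340 / 2528
Q_lat = 250.16 kW

250.16


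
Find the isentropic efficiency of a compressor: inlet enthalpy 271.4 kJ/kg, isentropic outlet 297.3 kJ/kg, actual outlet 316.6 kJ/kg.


dh_ideal = 297.3 - 271.4 = 25.9 kJ/kg
dh_actual = 316.6 - 271.4 = 45.2 kJ/kg
eta_s = dh_ideal / dh_actual = 25.9 / 45.2
eta_s = 0.573

0.573


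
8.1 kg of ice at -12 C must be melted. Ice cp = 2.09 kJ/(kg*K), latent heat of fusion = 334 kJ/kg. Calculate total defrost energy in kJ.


Sensible heat = cp * dT = 2.09 * 12 = 25.08 kJ/kg
Total per kg = 25.08 + 334 = 359.08 kJ/kg
Q = m * total = 8.1 * 359.08
Q = 2908.5 kJ

2908.5


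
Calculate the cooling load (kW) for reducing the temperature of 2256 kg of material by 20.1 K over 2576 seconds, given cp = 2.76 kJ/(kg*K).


Q = m * cp * dT / t
Q = 2256 * 2.76 * 20.1 / 2576
Q = 48.585 kW

48.585


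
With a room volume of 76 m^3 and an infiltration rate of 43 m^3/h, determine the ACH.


ACH = flow / volume
ACH = 43 / 76
ACH = 0.566

0.566


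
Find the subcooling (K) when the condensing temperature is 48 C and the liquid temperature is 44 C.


Subcooling = T_cond - T_liquid
Subcooling = 48 - 44
Subcooling = 4 K

4


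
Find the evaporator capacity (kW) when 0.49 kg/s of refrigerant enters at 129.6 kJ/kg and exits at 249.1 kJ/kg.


dh = 249.1 - 129.6 = 119.5 kJ/kg
Q_evap = m_dot * dh = 0.49 * 119.5
Q_evap = 58.56 kW

58.56


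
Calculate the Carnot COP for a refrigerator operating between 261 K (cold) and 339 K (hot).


dT = 339 - 261 = 78 K
COP_carnot = T_cold / dT = 261 / 78
COP_carnot = 3.346

3.346


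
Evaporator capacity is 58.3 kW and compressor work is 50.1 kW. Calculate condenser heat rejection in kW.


Q_cond = Q_evap + W
Q_cond = 58.3 + 50.1
Q_cond = 108.4 kW

108.4


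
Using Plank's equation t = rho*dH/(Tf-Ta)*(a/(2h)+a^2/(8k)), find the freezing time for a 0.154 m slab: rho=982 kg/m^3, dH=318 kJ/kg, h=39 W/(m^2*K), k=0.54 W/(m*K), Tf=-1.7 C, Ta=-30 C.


dT = -1.7 - (-30) = 28.3 K
term1 = a/(2h) = 0.154/(2*39) = 0.001974358974
term2 = a^2/(8k) = 0.154^2/(8*0.54) = 0.005489814815
t = rho*dH*1000/dT * (term1 + term2)
t = 982*318*1000/28.3 * (0.001974358974 + 0.005489814815)
t = 82363 s

82363


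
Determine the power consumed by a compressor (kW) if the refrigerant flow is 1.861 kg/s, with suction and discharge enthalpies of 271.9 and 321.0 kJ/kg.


dh = 321.0 - 271.9 = 49.1 kJ/kg
W = m_dot * dh = 1.861 * 49.1 = 91.38 kW

91.38


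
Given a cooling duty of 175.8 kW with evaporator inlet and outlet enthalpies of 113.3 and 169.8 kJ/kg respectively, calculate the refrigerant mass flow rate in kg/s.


dh = 169.8 - 113.3 = 56.5 kJ/kg
m_dot = Q / dh = 175.8 / 56.5 = 3.1115 kg/s

3.1115


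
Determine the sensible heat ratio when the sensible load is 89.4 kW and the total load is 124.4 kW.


SHR = Q_sensible / Q_total
SHR = 89.4 / 124.4
SHR = 0.719

0.719


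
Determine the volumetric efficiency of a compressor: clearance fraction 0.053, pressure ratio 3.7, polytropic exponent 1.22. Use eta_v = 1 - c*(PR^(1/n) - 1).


PR^(1/n) = 3.7^(1/1.22) = 2.92239636
eta_v = 1 - 0.053 * (2.92239636 - 1)
eta_v = 0.8981

0.8981


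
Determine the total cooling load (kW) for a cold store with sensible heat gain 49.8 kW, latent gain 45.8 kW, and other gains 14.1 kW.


Q_total = Q_s + Q_l + Q_misc
Q_total = 49.8 + 45.8 + 14.1
Q_total = 109.7 kW

109.7


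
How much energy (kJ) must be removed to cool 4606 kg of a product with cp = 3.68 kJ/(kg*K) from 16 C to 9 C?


dT = 16 - (9) = 7 K
Q = m * cp * dT = 4606 * 3.68 * 7
Q = 118651 kJ

118651


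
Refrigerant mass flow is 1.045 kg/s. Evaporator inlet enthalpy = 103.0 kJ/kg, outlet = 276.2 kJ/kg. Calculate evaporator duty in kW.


dh = 276.2 - 103.0 = 173.2 kJ/kg
Q_evap = m_dot * dh = 1.045 * 173.2
Q_evap = 180.99 kW

180.99


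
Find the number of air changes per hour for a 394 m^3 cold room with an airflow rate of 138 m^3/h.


ACH = flow / volume
ACH = 138 / 394
ACH = 0.35

0.35


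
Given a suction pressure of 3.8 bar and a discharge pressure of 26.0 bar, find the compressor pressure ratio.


PR = P_high / P_low
PR = 26.0 / 3.8
PR = 6.842

6.842


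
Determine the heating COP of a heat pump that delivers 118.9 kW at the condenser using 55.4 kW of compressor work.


COP_hp = Q_cond / W
COP_hp = 118.9 / 55.4
COP_hp = 2.146

2.146


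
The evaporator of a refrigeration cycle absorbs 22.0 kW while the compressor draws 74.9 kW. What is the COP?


COP = Q_evap / W
COP = 22.0 / 74.9
COP = 0.294

0.294


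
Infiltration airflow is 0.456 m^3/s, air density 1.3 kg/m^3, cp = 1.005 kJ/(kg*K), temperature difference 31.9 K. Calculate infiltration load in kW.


Q = V_dot * rho * cp * dT
Q = 0.456 * 1.3 * 1.005 * 31.9
Q = 19.005 kW

19.005


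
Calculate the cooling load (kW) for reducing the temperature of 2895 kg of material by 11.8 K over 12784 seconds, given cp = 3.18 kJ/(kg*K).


Q = m * cp * dT / t
Q = 2895 * 3.18 * 11.8 / 12784
Q = 8.497 kW

8.497


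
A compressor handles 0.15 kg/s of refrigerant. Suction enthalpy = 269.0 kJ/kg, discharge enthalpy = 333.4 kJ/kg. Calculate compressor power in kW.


dh = 333.4 - 269.0 = 64.4 kJ/kg
W = m_dot * dh = 0.15 * 64.4 = 9.66 kW

9.66


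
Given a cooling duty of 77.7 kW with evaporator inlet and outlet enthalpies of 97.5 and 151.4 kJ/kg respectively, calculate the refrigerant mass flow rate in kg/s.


dh = 151.4 - 97.5 = 53.9 kJ/kg
m_dot = Q / dh = 77.7 / 53.9 = 1.4416 kg/s

1.4416


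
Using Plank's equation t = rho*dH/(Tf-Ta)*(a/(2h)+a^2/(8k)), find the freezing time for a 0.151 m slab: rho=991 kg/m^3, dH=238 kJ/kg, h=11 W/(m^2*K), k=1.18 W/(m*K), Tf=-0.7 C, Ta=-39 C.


dT = -0.7 - (-39) = 38.3 K
term1 = a/(2h) = 0.151/(2*11) = 0.006863636364
term2 = a^2/(8k) = 0.151^2/(8*1.18) = 0.002415360169
t = rho*dH*1000/dT * (term1 + term2)
t = 991*238*1000/38.3 * (0.006863636364 + 0.002415360169)
t = 57142 s

57142


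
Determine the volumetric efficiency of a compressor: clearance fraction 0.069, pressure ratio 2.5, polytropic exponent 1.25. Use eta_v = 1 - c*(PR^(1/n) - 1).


PR^(1/n) = 2.5^(1/1.25) = 2.08138302
eta_v = 1 - 0.069 * (2.08138302 - 1)
eta_v = 0.9254

0.9254


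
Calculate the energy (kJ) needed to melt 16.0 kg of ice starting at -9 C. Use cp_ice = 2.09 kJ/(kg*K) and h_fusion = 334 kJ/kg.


Sensible heat = cp * dT = 2.09 * 9 = 18.81 kJ/kg
Total per kg = 18.81 + 334 = 352.81 kJ/kg
Q = m * total = 16.0 * 352.81
Q = 5645.0 kJ

5645.0


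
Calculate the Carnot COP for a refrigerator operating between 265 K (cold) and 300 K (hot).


dT = 300 - 265 = 35 K
COP_carnot = T_cold / dT = 265 / 35
COP_carnot = 7.571

7.571


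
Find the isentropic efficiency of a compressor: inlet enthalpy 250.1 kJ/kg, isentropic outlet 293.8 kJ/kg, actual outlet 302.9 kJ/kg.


dh_ideal = 293.8 - 250.1 = 43.7 kJ/kg
dh_actual = 302.9 - 250.1 = 52.8 kJ/kg
eta_s = dh_ideal / dh_actual = 43.7 / 52.8
eta_s = 0.8277

0.8277


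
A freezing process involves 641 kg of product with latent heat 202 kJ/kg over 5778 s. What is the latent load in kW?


Q_lat = m * h_fg / t
Q_lat = 641 * 202 / 5778
Q_lat = 22.41 kW

22.41


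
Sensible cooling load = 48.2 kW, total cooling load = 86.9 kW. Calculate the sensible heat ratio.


SHR = Q_sensible / Q_total
SHR = 48.2 / 86.9
SHR = 0.555

0.555


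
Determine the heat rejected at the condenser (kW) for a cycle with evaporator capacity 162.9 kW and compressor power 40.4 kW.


Q_cond = Q_evap + W
Q_cond = 162.9 + 40.4
Q_cond = 203.3 kW

203.3


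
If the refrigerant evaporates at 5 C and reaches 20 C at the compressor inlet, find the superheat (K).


Superheat = T_suction - T_evap
Superheat = 20 - (5)
Superheat = 15 K

15


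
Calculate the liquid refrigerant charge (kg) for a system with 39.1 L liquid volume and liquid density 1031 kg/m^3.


Charge = V * rho / 1000
Charge = 39.1 * 1031 / 1000
Charge = 40.31 kg

40.31


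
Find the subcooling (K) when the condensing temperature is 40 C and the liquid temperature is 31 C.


Subcooling = T_cond - T_liquid
Subcooling = 40 - 31
Subcooling = 9 K

9


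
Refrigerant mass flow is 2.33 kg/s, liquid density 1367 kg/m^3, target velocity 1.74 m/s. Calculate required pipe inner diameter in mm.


A = m_dot / (rho * v) = 2.33 / (1367 * 1.74) = 0.0009795760496 m^2
d = sqrt(4*A/pi) * 1000
d = 35.3 mm

35.3


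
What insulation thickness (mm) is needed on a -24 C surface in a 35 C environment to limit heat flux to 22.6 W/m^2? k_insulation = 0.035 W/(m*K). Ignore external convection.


dT = 35 - (-24) = 59 K
thickness = k * dT / q_max * 1000
thickness = 0.035 * 59 / 22.6 * 1000
thickness = 91.4 mm

91.4


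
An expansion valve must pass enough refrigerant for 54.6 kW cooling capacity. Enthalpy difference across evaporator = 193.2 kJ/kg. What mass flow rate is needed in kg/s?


m_dot = Q / dh
m_dot = 54.6 / 193.2
m_dot = 0.2826 kg/s

0.2826


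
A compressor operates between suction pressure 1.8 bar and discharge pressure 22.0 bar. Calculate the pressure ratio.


PR = P_high / P_low
PR = 22.0 / 1.8
PR = 12.222

12.222


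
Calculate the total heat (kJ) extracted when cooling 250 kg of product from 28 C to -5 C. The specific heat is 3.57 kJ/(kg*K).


dT = 28 - (-5) = 33 K
Q = m * cp * dT = 250 * 3.57 * 33
Q = 29453 kJ

29453


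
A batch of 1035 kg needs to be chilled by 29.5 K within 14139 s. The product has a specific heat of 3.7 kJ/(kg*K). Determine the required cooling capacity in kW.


Q = m * cp * dT / t
Q = 1035 * 3.7 * 29.5 / 14139
Q = 7.99 kW

7.99


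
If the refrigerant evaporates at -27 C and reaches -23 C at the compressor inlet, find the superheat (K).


Superheat = T_suction - T_evap
Superheat = -23 - (-27)
Superheat = 4 K

4


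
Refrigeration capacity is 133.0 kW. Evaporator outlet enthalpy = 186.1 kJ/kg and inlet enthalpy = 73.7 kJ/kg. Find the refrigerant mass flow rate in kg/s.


dh = 186.1 - 73.7 = 112.4 kJ/kg
m_dot = Q / dh = 133.0 / 112.4 = 1.1833 kg/s

1.1833


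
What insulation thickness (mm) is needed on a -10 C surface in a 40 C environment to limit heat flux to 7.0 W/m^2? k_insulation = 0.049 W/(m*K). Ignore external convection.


dT = 40 - (-10) = 50 K
thickness = k * dT / q_max * 1000
thickness = 0.049 * 50 / 7.0 * 1000
thickness = 350.0 mm

350.0


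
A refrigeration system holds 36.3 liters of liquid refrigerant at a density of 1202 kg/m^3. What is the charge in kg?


Charge = V * rho / 1000
Charge = 36.3 * 1202 / 1000
Charge = 43.63 kg

43.63


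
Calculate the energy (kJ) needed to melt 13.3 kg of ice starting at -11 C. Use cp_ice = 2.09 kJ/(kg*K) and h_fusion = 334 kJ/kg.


Sensible heat = cp * dT = 2.09 * 11 = 22.99 kJ/kg
Total per kg = 22.99 + 334 = 356.99 kJ/kg
Q = m * total = 13.3 * 356.99
Q = 4748.0 kJ

4748.0


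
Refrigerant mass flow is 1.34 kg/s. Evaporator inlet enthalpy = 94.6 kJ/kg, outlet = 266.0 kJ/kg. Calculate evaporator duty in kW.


dh = 266.0 - 94.6 = 171.4 kJ/kg
Q_evap = m_dot * dh = 1.34 * 171.4
Q_evap = 229.68 kW

229.68


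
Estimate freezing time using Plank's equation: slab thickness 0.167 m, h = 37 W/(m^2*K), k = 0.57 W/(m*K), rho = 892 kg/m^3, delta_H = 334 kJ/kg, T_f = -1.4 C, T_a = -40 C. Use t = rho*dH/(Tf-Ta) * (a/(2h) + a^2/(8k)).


dT = -1.4 - (-40) = 38.6 K
term1 = a/(2h) = 0.167/(2*37) = 0.002256756757
term2 = a^2/(8k) = 0.167^2/(8*0.57) = 0.006116008772
t = rho*dH*1000/dT * (term1 + term2)
t = 892*334*1000/38.6 * (0.002256756757 + 0.006116008772)
t = 64624 s

64624


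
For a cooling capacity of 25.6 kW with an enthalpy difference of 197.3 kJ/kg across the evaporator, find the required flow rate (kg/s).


m_dot = Q / dh
m_dot = 25.6 / 197.3
m_dot = 0.1298 kg/s

0.1298


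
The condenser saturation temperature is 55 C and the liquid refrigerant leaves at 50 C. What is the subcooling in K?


Subcooling = T_cond - T_liquid
Subcooling = 55 - 50
Subcooling = 5 K

5


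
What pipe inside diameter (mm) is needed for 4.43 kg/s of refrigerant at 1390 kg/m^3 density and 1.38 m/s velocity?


A = m_dot / (rho * v) = 4.43 / (1390 * 1.38) = 0.002309456782 m^2
d = sqrt(4*A/pi) * 1000
d = 54.2 mm

54.2


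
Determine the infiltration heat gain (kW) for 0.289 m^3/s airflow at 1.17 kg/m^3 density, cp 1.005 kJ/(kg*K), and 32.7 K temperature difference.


Q = V_dot * rho * cp * dT
Q = 0.289 * 1.17 * 1.005 * 32.7
Q = 11.112 kW

11.112


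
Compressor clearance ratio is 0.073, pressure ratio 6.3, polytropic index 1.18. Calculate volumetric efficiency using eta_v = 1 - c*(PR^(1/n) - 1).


PR^(1/n) = 6.3^(1/1.18) = 4.75781165
eta_v = 1 - 0.073 * (4.75781165 - 1)
eta_v = 0.7257

0.7257


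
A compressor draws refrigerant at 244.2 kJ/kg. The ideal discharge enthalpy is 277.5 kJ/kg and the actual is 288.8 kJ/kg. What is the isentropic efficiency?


dh_ideal = 277.5 - 244.2 = 33.3 kJ/kg
dh_actual = 288.8 - 244.2 = 44.6 kJ/kg
eta_s = dh_ideal / dh_actual = 33.3 / 44.6
eta_s = 0.7466

0.7466


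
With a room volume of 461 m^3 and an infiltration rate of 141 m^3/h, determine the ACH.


ACH = flow / volume
ACH = 141 / 461
ACH = 0.306

0.306


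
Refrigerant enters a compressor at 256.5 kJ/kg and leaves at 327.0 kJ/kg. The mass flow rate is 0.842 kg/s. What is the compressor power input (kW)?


dh = 327.0 - 256.5 = 70.5 kJ/kg
W = m_dot * dh = 0.842 * 70.5 = 59.36 kW

59.36


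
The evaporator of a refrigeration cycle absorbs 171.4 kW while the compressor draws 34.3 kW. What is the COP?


COP = Q_evap / W
COP = 171.4 / 34.3
COP = 4.997

4.997


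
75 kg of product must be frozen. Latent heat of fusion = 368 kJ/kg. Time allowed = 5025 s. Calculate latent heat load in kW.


Q_lat = m * h_fg / t
Q_lat = 75 * 368 / 5025
Q_lat = 5.49 kW

5.49


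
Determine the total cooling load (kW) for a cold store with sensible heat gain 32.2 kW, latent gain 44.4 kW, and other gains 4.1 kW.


Q_total = Q_s + Q_l + Q_misc
Q_total = 32.2 + 44.4 + 4.1
Q_total = 80.7 kW

80.7


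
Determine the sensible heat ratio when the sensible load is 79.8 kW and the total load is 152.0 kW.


SHR = Q_sensible / Q_total
SHR = 79.8 / 152.0
SHR = 0.525

0.525


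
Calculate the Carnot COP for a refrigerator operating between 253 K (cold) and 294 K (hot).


dT = 294 - 253 = 41 K
COP_carnot = T_cold / dT = 253 / 41
COP_carnot = 6.171

6.171


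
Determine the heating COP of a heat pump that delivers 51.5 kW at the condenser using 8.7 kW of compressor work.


COP_hp = Q_cond / W
COP_hp = 51.5 / 8.7
COP_hp = 5.92

5.92


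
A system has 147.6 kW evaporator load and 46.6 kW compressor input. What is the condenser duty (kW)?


Q_cond = Q_evap + W
Q_cond = 147.6 + 46.6
Q_cond = 194.2 kW

194.2


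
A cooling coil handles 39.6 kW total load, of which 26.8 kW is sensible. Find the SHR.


SHR = Q_sensible / Q_total
SHR = 26.8 / 39.6
SHR = 0.677

0.677


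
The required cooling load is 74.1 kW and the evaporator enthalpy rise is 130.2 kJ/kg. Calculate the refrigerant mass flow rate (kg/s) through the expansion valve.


m_dot = Q / dh
m_dot = 74.1 / 130.2
m_dot = 0.5691 kg/s

0.5691


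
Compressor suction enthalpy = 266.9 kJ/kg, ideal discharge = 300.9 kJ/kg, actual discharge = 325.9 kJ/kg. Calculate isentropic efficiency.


dh_ideal = 300.9 - 266.9 = 34.0 kJ/kg
dh_actual = 325.9 - 266.9 = 59.0 kJ/kg
eta_s = dh_ideal / dh_actual = 34.0 / 59.0
eta_s = 0.5763

0.5763


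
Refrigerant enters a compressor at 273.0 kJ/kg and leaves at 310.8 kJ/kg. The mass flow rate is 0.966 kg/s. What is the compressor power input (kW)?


dh = 310.8 - 273.0 = 37.8 kJ/kg
W = m_dot * dh = 0.966 * 37.8 = 36.51 kW

36.51


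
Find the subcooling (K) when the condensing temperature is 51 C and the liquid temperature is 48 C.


Subcooling = T_cond - T_liquid
Subcooling = 51 - 48
Subcooling = 3 K

3


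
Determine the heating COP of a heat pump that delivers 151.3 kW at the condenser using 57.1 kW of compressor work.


COP_hp = Q_cond / W
COP_hp = 151.3 / 57.1
COP_hp = 2.65

2.65


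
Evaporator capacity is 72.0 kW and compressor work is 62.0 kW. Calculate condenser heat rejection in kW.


Q_cond = Q_evap + W
Q_cond = 72.0 + 62.0
Q_cond = 134.0 kW

134.0


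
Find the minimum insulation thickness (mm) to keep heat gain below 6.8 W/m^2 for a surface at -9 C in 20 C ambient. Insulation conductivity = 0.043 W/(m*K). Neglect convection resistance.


dT = 20 - (-9) = 29 K
thickness = k * dT / q_max * 1000
thickness = 0.043 * 29 / 6.8 * 1000
thickness = 183.4 mm

183.4


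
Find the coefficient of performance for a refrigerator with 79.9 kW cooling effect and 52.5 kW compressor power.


COP = Q_evap / W
COP = 79.9 / 52.5
COP = 1.522

1.522


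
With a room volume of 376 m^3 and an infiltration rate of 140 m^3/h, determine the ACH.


ACH = flow / volume
ACH = 140 / 376
ACH = 0.372

0.372


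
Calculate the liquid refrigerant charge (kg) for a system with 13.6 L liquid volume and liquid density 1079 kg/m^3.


Charge = V * rho / 1000
Charge = 13.6 * 1079 / 1000
Charge = 14.67 kg

14.67


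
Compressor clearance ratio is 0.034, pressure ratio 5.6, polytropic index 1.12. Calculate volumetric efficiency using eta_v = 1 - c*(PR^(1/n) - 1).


PR^(1/n) = 5.6^(1/1.12) = 4.65612921
eta_v = 1 - 0.034 * (4.65612921 - 1)
eta_v = 0.8757

0.8757


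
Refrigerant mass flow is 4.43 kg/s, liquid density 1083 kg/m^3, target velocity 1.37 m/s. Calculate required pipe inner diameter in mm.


A = m_dot / (rho * v) = 4.43 / (1083 * 1.37) = 0.002985758673 m^2
d = sqrt(4*A/pi) * 1000
d = 61.7 mm

61.7


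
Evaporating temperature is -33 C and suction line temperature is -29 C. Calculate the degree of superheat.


Superheat = T_suction - T_evap
Superheat = -29 - (-33)
Superheat = 4 K

4


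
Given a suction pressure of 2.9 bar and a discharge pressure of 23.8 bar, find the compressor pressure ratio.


PR = P_high / P_low
PR = 23.8 / 2.9
PR = 8.207

8.207


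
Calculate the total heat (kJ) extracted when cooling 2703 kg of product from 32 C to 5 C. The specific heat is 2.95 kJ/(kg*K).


dT = 32 - (5) = 27 K
Q = m * cp * dT = 2703 * 2.95 * 27
Q = 215294 kJ

215294


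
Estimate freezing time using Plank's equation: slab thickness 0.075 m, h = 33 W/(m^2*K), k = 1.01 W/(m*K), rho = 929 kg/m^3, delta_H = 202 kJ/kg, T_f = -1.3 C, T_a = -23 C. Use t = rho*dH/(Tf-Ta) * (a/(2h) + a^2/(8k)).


dT = -1.3 - (-23) = 21.7 K
term1 = a/(2h) = 0.075/(2*33) = 0.001136363636
term2 = a^2/(8k) = 0.075^2/(8*1.01) = 0.0006961633663
t = rho*dH*1000/dT * (term1 + term2)
t = 929*202*1000/21.7 * (0.001136363636 + 0.0006961633663)
t = 15847 s

15847


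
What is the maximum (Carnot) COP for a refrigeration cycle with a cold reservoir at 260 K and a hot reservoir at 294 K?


dT = 294 - 260 = 34 K
COP_carnot = T_cold / dT = 260 / 34
COP_carnot = 7.647

7.647


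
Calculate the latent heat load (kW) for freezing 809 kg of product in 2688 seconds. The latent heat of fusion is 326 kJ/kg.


Q_lat = m * h_fg / t
Q_lat = 809 * 326 / 2688
Q_lat = 98.12 kW

98.12


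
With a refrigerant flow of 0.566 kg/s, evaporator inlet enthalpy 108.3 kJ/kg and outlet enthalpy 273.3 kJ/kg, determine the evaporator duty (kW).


dh = 273.3 - 108.3 = 165.0 kJ/kg
Q_evap = m_dot * dh = 0.566 * 165.0
Q_evap = 93.39 kW

93.39


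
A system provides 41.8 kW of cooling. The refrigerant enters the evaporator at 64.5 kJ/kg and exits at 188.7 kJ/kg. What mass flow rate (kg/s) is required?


dh = 188.7 - 64.5 = 124.2 kJ/kg
m_dot = Q / dh = 41.8 / 124.2 = 0.3366 kg/s

0.3366


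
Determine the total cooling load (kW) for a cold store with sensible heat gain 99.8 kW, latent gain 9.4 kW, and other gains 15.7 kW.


Q_total = Q_s + Q_l + Q_misc
Q_total = 99.8 + 9.4 + 15.7
Q_total = 124.9 kW

124.9


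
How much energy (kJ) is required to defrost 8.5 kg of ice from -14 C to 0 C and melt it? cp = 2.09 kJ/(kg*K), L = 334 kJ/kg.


Sensible heat = cp * dT = 2.09 * 14 = 29.26 kJ/kg
Total per kg = 29.26 + 334 = 363.26 kJ/kg
Q = m * total = 8.5 * 363.26
Q = 3087.7 kJ

3087.7


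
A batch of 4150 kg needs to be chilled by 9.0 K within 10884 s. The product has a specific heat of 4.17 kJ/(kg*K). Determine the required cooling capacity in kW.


Q = m * cp * dT / t
Q = 4150 * 4.17 * 9.0 / 10884
Q = 14.31 kW

14.31


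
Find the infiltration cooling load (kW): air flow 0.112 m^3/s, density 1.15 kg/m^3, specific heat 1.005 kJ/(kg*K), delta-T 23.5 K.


Q = V_dot * rho * cp * dT
Q = 0.112 * 1.15 * 1.005 * 23.5
Q = 3.042 kW

3.042


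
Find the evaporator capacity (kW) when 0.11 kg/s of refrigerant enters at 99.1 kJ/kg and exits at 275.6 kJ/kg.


dh = 275.6 - 99.1 = 176.5 kJ/kg
Q_evap = m_dot * dh = 0.11 * 176.5
Q_evap = 19.42 kW

19.42


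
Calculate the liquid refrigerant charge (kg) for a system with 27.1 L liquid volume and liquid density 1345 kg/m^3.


Charge = V * rho / 1000
Charge = 27.1 * 1345 / 1000
Charge = 36.45 kg

36.45


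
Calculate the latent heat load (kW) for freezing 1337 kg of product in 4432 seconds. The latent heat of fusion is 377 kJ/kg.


Q_lat = m * h_fg / t
Q_lat = 1337 * 377 / 4432
Q_lat = 113.73 kW

113.73


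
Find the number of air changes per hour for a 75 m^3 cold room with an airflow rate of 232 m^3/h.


ACH = flow / volume
ACH = 232 / 75
ACH = 3.093

3.093


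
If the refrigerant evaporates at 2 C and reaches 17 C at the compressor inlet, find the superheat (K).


Superheat = T_suction - T_evap
Superheat = 17 - (2)
Superheat = 15 K

15


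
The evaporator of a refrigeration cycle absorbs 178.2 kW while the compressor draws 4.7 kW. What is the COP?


COP = Q_evap / W
COP = 178.2 / 4.7
COP = 37.915

37.915


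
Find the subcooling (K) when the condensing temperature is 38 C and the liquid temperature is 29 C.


Subcooling = T_cond - T_liquid
Subcooling = 38 - 29
Subcooling = 9 K

9


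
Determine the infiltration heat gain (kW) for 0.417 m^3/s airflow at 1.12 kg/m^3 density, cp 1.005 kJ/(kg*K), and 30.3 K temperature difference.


Q = V_dot * rho * cp * dT
Q = 0.417 * 1.12 * 1.005 * 30.3
Q = 14.222 kW

14.222


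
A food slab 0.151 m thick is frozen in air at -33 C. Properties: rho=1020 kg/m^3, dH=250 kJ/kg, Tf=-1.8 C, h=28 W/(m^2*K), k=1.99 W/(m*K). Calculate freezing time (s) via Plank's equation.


dT = -1.8 - (-33) = 31.2 K
term1 = a/(2h) = 0.151/(2*28) = 0.002696428571
term2 = a^2/(8k) = 0.151^2/(8*1.99) = 0.001432223618
t = rho*dH*1000/dT * (term1 + term2)
t = 1020*250*1000/31.2 * (0.002696428571 + 0.001432223618)
t = 33744 s

33744
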